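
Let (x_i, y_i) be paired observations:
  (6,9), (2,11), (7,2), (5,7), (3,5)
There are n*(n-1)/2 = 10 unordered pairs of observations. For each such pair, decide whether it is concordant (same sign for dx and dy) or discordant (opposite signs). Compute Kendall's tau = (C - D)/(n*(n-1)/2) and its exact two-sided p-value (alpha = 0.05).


Step 1: Enumerate the 10 unordered pairs (i,j) with i<j and classify each by sign(x_j-x_i) * sign(y_j-y_i).
  (1,2):dx=-4,dy=+2->D; (1,3):dx=+1,dy=-7->D; (1,4):dx=-1,dy=-2->C; (1,5):dx=-3,dy=-4->C
  (2,3):dx=+5,dy=-9->D; (2,4):dx=+3,dy=-4->D; (2,5):dx=+1,dy=-6->D; (3,4):dx=-2,dy=+5->D
  (3,5):dx=-4,dy=+3->D; (4,5):dx=-2,dy=-2->C
Step 2: C = 3, D = 7, total pairs = 10.
Step 3: tau = (C - D)/(n(n-1)/2) = (3 - 7)/10 = -0.400000.
Step 4: Exact two-sided p-value (enumerate n! = 120 permutations of y under H0): p = 0.483333.
Step 5: alpha = 0.05. fail to reject H0.

tau_b = -0.4000 (C=3, D=7), p = 0.483333, fail to reject H0.


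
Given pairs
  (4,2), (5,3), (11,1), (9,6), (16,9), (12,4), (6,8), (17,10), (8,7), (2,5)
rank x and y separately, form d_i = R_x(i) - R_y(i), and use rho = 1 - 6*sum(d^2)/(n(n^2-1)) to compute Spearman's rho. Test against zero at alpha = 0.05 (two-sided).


Step 1: Rank x and y separately (midranks; no ties here).
rank(x): 4->2, 5->3, 11->7, 9->6, 16->9, 12->8, 6->4, 17->10, 8->5, 2->1
rank(y): 2->2, 3->3, 1->1, 6->6, 9->9, 4->4, 8->8, 10->10, 7->7, 5->5
Step 2: d_i = R_x(i) - R_y(i); compute d_i^2.
  (2-2)^2=0, (3-3)^2=0, (7-1)^2=36, (6-6)^2=0, (9-9)^2=0, (8-4)^2=16, (4-8)^2=16, (10-10)^2=0, (5-7)^2=4, (1-5)^2=16
sum(d^2) = 88.
Step 3: rho = 1 - 6*88 / (10*(10^2 - 1)) = 1 - 528/990 = 0.466667.
Step 4: Under H0, t = rho * sqrt((n-2)/(1-rho^2)) = 1.4924 ~ t(8).
Step 5: Two-sided p-value from the t-distribution with 8 df = 0.173939.
Step 6: alpha = 0.05. fail to reject H0.

rho = 0.4667, p = 0.173939, fail to reject H0 at alpha = 0.05.


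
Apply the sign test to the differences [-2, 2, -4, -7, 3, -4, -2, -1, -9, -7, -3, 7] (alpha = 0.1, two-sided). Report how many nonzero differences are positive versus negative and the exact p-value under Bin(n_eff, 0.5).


Step 1: Discard zero differences. Original n = 12; n_eff = number of nonzero differences = 12.
Nonzero differences (with sign): -2, +2, -4, -7, +3, -4, -2, -1, -9, -7, -3, +7
Step 2: Count signs: positive = 3, negative = 9.
Step 3: Under H0: P(positive) = 0.5, so the number of positives S ~ Bin(12, 0.5).
Step 4: Two-sided exact p-value = sum of Bin(12,0.5) probabilities at or below the observed probability = 0.145996.
Step 5: alpha = 0.1. fail to reject H0.

n_eff = 12, pos = 3, neg = 9, p = 0.145996, fail to reject H0.


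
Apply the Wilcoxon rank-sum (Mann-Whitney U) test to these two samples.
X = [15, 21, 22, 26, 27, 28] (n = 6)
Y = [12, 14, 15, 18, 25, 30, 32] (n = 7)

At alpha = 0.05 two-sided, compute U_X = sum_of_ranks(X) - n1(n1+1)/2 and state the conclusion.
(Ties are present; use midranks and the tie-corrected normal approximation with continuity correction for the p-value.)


Step 1: Combine and sort all 13 observations; assign midranks.
sorted (value, group): (12,Y), (14,Y), (15,X), (15,Y), (18,Y), (21,X), (22,X), (25,Y), (26,X), (27,X), (28,X), (30,Y), (32,Y)
ranks: 12->1, 14->2, 15->3.5, 15->3.5, 18->5, 21->6, 22->7, 25->8, 26->9, 27->10, 28->11, 30->12, 32->13
Step 2: Rank sum for X: R1 = 3.5 + 6 + 7 + 9 + 10 + 11 = 46.5.
Step 3: U_X = R1 - n1(n1+1)/2 = 46.5 - 6*7/2 = 46.5 - 21 = 25.5.
       U_Y = n1*n2 - U_X = 42 - 25.5 = 16.5.
Step 4: Ties are present, so use the tie-corrected normal approximation (with continuity correction) for the p-value.
Step 5: p-value = 0.567176; compare to alpha = 0.05. fail to reject H0.

U_X = 25.5, p = 0.567176, fail to reject H0 at alpha = 0.05.


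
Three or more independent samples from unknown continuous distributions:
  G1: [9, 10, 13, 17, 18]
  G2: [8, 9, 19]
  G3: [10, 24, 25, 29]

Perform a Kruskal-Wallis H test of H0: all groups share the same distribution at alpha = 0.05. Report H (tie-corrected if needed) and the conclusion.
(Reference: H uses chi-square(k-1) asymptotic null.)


Step 1: Combine all N = 12 observations and assign midranks.
sorted (value, group, rank): (8,G2,1), (9,G1,2.5), (9,G2,2.5), (10,G1,4.5), (10,G3,4.5), (13,G1,6), (17,G1,7), (18,G1,8), (19,G2,9), (24,G3,10), (25,G3,11), (29,G3,12)
Step 2: Sum ranks within each group.
R_1 = 28 (n_1 = 5)
R_2 = 12.5 (n_2 = 3)
R_3 = 37.5 (n_3 = 4)
Step 3: H = 12/(N(N+1)) * sum(R_i^2/n_i) - 3(N+1)
     = 12/(12*13) * (28^2/5 + 12.5^2/3 + 37.5^2/4) - 3*13
     = 0.076923 * 560.446 - 39
     = 4.111218.
Step 4: Ties present; correction factor C = 1 - 12/(12^3 - 12) = 0.993007. Corrected H = 4.111218 / 0.993007 = 4.140170.
Step 5: Under H0, H ~ chi^2(2); p-value = 0.126175.
Step 6: alpha = 0.05. fail to reject H0.

H = 4.1402, df = 2, p = 0.126175, fail to reject H0.


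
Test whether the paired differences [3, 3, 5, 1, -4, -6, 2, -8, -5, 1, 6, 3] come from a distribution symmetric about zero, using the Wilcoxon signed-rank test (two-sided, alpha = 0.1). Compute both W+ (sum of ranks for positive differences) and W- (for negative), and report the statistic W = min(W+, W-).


Step 1: Drop any zero differences (none here) and take |d_i|.
|d| = [3, 3, 5, 1, 4, 6, 2, 8, 5, 1, 6, 3]
Step 2: Midrank |d_i| (ties get averaged ranks).
ranks: |3|->5, |3|->5, |5|->8.5, |1|->1.5, |4|->7, |6|->10.5, |2|->3, |8|->12, |5|->8.5, |1|->1.5, |6|->10.5, |3|->5
Step 3: Attach original signs; sum ranks with positive sign and with negative sign.
W+ = 5 + 5 + 8.5 + 1.5 + 3 + 1.5 + 10.5 + 5 = 40
W- = 7 + 10.5 + 12 + 8.5 = 38
(Check: W+ + W- = 78 should equal n(n+1)/2 = 78.)
Step 4: Test statistic W = min(W+, W-) = 38.
Step 5: Ties in |d|, so use the tie-corrected normal approximation.
        E[W] = n(n+1)/4 = 12*13/4 = 39.
        Tie groups: |d|=1 (t=2), |d|=3 (t=3), |d|=5 (t=2), |d|=6 (t=2); sum(t^3 - t) = 42.
        Var[W] = n(n+1)(2n+1)/24 - sum(t^3-t)/48 = 3900/24 - 42/48 = 161.625.
        z = (W - E[W]) / sqrt(Var[W]) = (38 - 39) / 12.7132 = -0.0787.
        Two-sided p = 2*Phi(z) = 0.937304.
Step 6: alpha = 0.1. fail to reject H0.

W+ = 40, W- = 38, W = min = 38, p = 0.937304, fail to reject H0.


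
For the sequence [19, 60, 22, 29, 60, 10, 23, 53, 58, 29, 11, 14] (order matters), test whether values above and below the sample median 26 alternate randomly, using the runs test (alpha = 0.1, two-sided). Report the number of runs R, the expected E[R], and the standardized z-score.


Step 1: Compute median = 26; label A = above, B = below.
Labels in order: BABAABBAAABB  (n_A = 6, n_B = 6)
Step 2: Count runs R = 7.
Step 3: Under H0 (random ordering), E[R] = 2*n_A*n_B/(n_A+n_B) + 1 = 2*6*6/12 + 1 = 7.0000.
        Var[R] = 2*n_A*n_B*(2*n_A*n_B - n_A - n_B) / ((n_A+n_B)^2 * (n_A+n_B-1)) = 4320/1584 = 2.7273.
        SD[R] = 1.6514.
Step 4: R = E[R], so z = 0 with no continuity correction.
Step 5: Two-sided p-value via normal approximation = 2*(1 - Phi(|z|)) = 1.000000.
Step 6: alpha = 0.1. fail to reject H0.

R = 7, z = 0.0000, p = 1.000000, fail to reject H0.


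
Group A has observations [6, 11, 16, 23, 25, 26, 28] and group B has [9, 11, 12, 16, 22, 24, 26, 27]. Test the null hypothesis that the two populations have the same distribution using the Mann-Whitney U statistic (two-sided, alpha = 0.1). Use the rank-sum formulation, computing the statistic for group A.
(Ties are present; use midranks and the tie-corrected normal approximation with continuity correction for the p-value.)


Step 1: Combine and sort all 15 observations; assign midranks.
sorted (value, group): (6,X), (9,Y), (11,X), (11,Y), (12,Y), (16,X), (16,Y), (22,Y), (23,X), (24,Y), (25,X), (26,X), (26,Y), (27,Y), (28,X)
ranks: 6->1, 9->2, 11->3.5, 11->3.5, 12->5, 16->6.5, 16->6.5, 22->8, 23->9, 24->10, 25->11, 26->12.5, 26->12.5, 27->14, 28->15
Step 2: Rank sum for X: R1 = 1 + 3.5 + 6.5 + 9 + 11 + 12.5 + 15 = 58.5.
Step 3: U_X = R1 - n1(n1+1)/2 = 58.5 - 7*8/2 = 58.5 - 28 = 30.5.
       U_Y = n1*n2 - U_X = 56 - 30.5 = 25.5.
Step 4: Ties are present, so use the tie-corrected normal approximation (with continuity correction) for the p-value.
Step 5: p-value = 0.816478; compare to alpha = 0.1. fail to reject H0.

U_X = 30.5, p = 0.816478, fail to reject H0 at alpha = 0.1.


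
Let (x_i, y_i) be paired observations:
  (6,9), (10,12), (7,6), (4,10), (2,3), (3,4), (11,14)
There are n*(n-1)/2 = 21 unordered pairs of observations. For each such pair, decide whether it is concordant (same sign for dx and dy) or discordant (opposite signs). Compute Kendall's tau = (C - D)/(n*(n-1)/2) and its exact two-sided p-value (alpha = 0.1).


Step 1: Enumerate the 21 unordered pairs (i,j) with i<j and classify each by sign(x_j-x_i) * sign(y_j-y_i).
  (1,2):dx=+4,dy=+3->C; (1,3):dx=+1,dy=-3->D; (1,4):dx=-2,dy=+1->D; (1,5):dx=-4,dy=-6->C
  (1,6):dx=-3,dy=-5->C; (1,7):dx=+5,dy=+5->C; (2,3):dx=-3,dy=-6->C; (2,4):dx=-6,dy=-2->C
  (2,5):dx=-8,dy=-9->C; (2,6):dx=-7,dy=-8->C; (2,7):dx=+1,dy=+2->C; (3,4):dx=-3,dy=+4->D
  (3,5):dx=-5,dy=-3->C; (3,6):dx=-4,dy=-2->C; (3,7):dx=+4,dy=+8->C; (4,5):dx=-2,dy=-7->C
  (4,6):dx=-1,dy=-6->C; (4,7):dx=+7,dy=+4->C; (5,6):dx=+1,dy=+1->C; (5,7):dx=+9,dy=+11->C
  (6,7):dx=+8,dy=+10->C
Step 2: C = 18, D = 3, total pairs = 21.
Step 3: tau = (C - D)/(n(n-1)/2) = (18 - 3)/21 = 0.714286.
Step 4: Exact two-sided p-value (enumerate n! = 5040 permutations of y under H0): p = 0.030159.
Step 5: alpha = 0.1. reject H0.

tau_b = 0.7143 (C=18, D=3), p = 0.030159, reject H0.


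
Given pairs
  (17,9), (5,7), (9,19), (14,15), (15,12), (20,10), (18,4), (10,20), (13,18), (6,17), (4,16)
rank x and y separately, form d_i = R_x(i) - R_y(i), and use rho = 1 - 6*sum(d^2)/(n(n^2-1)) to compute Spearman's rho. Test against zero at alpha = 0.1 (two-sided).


Step 1: Rank x and y separately (midranks; no ties here).
rank(x): 17->9, 5->2, 9->4, 14->7, 15->8, 20->11, 18->10, 10->5, 13->6, 6->3, 4->1
rank(y): 9->3, 7->2, 19->10, 15->6, 12->5, 10->4, 4->1, 20->11, 18->9, 17->8, 16->7
Step 2: d_i = R_x(i) - R_y(i); compute d_i^2.
  (9-3)^2=36, (2-2)^2=0, (4-10)^2=36, (7-6)^2=1, (8-5)^2=9, (11-4)^2=49, (10-1)^2=81, (5-11)^2=36, (6-9)^2=9, (3-8)^2=25, (1-7)^2=36
sum(d^2) = 318.
Step 3: rho = 1 - 6*318 / (11*(11^2 - 1)) = 1 - 1908/1320 = -0.445455.
Step 4: Under H0, t = rho * sqrt((n-2)/(1-rho^2)) = -1.4926 ~ t(9).
Step 5: Two-sided p-value from the t-distribution with 9 df = 0.169733.
Step 6: alpha = 0.1. fail to reject H0.

rho = -0.4455, p = 0.169733, fail to reject H0 at alpha = 0.1.


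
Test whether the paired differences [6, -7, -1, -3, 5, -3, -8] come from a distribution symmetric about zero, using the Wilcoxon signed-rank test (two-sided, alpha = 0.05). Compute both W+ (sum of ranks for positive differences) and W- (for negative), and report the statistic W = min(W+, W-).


Step 1: Drop any zero differences (none here) and take |d_i|.
|d| = [6, 7, 1, 3, 5, 3, 8]
Step 2: Midrank |d_i| (ties get averaged ranks).
ranks: |6|->5, |7|->6, |1|->1, |3|->2.5, |5|->4, |3|->2.5, |8|->7
Step 3: Attach original signs; sum ranks with positive sign and with negative sign.
W+ = 5 + 4 = 9
W- = 6 + 1 + 2.5 + 2.5 + 7 = 19
(Check: W+ + W- = 28 should equal n(n+1)/2 = 28.)
Step 4: Test statistic W = min(W+, W-) = 9.
Step 5: Ties in |d|, so use the tie-corrected normal approximation.
        E[W] = n(n+1)/4 = 7*8/4 = 14.
        Tie groups: |d|=3 (t=2); sum(t^3 - t) = 6.
        Var[W] = n(n+1)(2n+1)/24 - sum(t^3-t)/48 = 840/24 - 6/48 = 34.875.
        z = (W - E[W]) / sqrt(Var[W]) = (9 - 14) / 5.9055 = -0.8467.
        Two-sided p = 2*Phi(z) = 0.397180.
Step 6: alpha = 0.05. fail to reject H0.

W+ = 9, W- = 19, W = min = 9, p = 0.397180, fail to reject H0.


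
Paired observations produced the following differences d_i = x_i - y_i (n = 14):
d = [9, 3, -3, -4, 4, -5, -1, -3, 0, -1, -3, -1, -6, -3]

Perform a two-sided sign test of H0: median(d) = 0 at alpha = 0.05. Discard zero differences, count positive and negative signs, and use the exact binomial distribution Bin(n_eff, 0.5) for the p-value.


Step 1: Discard zero differences. Original n = 14; n_eff = number of nonzero differences = 13.
Nonzero differences (with sign): +9, +3, -3, -4, +4, -5, -1, -3, -1, -3, -1, -6, -3
Step 2: Count signs: positive = 3, negative = 10.
Step 3: Under H0: P(positive) = 0.5, so the number of positives S ~ Bin(13, 0.5).
Step 4: Two-sided exact p-value = sum of Bin(13,0.5) probabilities at or below the observed probability = 0.092285.
Step 5: alpha = 0.05. fail to reject H0.

n_eff = 13, pos = 3, neg = 10, p = 0.092285, fail to reject H0.


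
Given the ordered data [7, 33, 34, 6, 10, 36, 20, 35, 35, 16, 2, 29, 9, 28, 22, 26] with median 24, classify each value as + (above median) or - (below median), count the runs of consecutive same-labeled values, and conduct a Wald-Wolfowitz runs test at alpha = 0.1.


Step 1: Compute median = 24; label A = above, B = below.
Labels in order: BAABBABAABBABABA  (n_A = 8, n_B = 8)
Step 2: Count runs R = 12.
Step 3: Under H0 (random ordering), E[R] = 2*n_A*n_B/(n_A+n_B) + 1 = 2*8*8/16 + 1 = 9.0000.
        Var[R] = 2*n_A*n_B*(2*n_A*n_B - n_A - n_B) / ((n_A+n_B)^2 * (n_A+n_B-1)) = 14336/3840 = 3.7333.
        SD[R] = 1.9322.
Step 4: Continuity-corrected z = (R - 0.5 - E[R]) / SD[R] = (12 - 0.5 - 9.0000) / 1.9322 = 1.2939.
Step 5: Two-sided p-value via normal approximation = 2*(1 - Phi(|z|)) = 0.195709.
Step 6: alpha = 0.1. fail to reject H0.

R = 12, z = 1.2939, p = 0.195709, fail to reject H0.


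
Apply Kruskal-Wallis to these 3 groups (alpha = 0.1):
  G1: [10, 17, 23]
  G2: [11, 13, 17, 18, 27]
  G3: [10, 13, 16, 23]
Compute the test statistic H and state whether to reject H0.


Step 1: Combine all N = 12 observations and assign midranks.
sorted (value, group, rank): (10,G1,1.5), (10,G3,1.5), (11,G2,3), (13,G2,4.5), (13,G3,4.5), (16,G3,6), (17,G1,7.5), (17,G2,7.5), (18,G2,9), (23,G1,10.5), (23,G3,10.5), (27,G2,12)
Step 2: Sum ranks within each group.
R_1 = 19.5 (n_1 = 3)
R_2 = 36 (n_2 = 5)
R_3 = 22.5 (n_3 = 4)
Step 3: H = 12/(N(N+1)) * sum(R_i^2/n_i) - 3(N+1)
     = 12/(12*13) * (19.5^2/3 + 36^2/5 + 22.5^2/4) - 3*13
     = 0.076923 * 512.513 - 39
     = 0.424038.
Step 4: Ties present; correction factor C = 1 - 24/(12^3 - 12) = 0.986014. Corrected H = 0.424038 / 0.986014 = 0.430053.
Step 5: Under H0, H ~ chi^2(2); p-value = 0.806520.
Step 6: alpha = 0.1. fail to reject H0.

H = 0.4301, df = 2, p = 0.806520, fail to reject H0.


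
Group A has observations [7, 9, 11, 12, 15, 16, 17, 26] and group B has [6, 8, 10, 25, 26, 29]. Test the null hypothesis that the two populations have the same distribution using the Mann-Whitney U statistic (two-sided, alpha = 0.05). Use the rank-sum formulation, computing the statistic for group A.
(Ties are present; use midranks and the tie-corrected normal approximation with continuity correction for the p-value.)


Step 1: Combine and sort all 14 observations; assign midranks.
sorted (value, group): (6,Y), (7,X), (8,Y), (9,X), (10,Y), (11,X), (12,X), (15,X), (16,X), (17,X), (25,Y), (26,X), (26,Y), (29,Y)
ranks: 6->1, 7->2, 8->3, 9->4, 10->5, 11->6, 12->7, 15->8, 16->9, 17->10, 25->11, 26->12.5, 26->12.5, 29->14
Step 2: Rank sum for X: R1 = 2 + 4 + 6 + 7 + 8 + 9 + 10 + 12.5 = 58.5.
Step 3: U_X = R1 - n1(n1+1)/2 = 58.5 - 8*9/2 = 58.5 - 36 = 22.5.
       U_Y = n1*n2 - U_X = 48 - 22.5 = 25.5.
Step 4: Ties are present, so use the tie-corrected normal approximation (with continuity correction) for the p-value.
Step 5: p-value = 0.897167; compare to alpha = 0.05. fail to reject H0.

U_X = 22.5, p = 0.897167, fail to reject H0 at alpha = 0.05.


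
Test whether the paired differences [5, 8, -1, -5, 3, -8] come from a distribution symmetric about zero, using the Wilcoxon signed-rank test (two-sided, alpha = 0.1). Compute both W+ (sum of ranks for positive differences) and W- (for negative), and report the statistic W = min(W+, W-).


Step 1: Drop any zero differences (none here) and take |d_i|.
|d| = [5, 8, 1, 5, 3, 8]
Step 2: Midrank |d_i| (ties get averaged ranks).
ranks: |5|->3.5, |8|->5.5, |1|->1, |5|->3.5, |3|->2, |8|->5.5
Step 3: Attach original signs; sum ranks with positive sign and with negative sign.
W+ = 3.5 + 5.5 + 2 = 11
W- = 1 + 3.5 + 5.5 = 10
(Check: W+ + W- = 21 should equal n(n+1)/2 = 21.)
Step 4: Test statistic W = min(W+, W-) = 10.
Step 5: Ties in |d|, so use the tie-corrected normal approximation.
        E[W] = n(n+1)/4 = 6*7/4 = 10.5.
        Tie groups: |d|=5 (t=2), |d|=8 (t=2); sum(t^3 - t) = 12.
        Var[W] = n(n+1)(2n+1)/24 - sum(t^3-t)/48 = 546/24 - 12/48 = 22.5.
        z = (W - E[W]) / sqrt(Var[W]) = (10 - 10.5) / 4.7434 = -0.1054.
        Two-sided p = 2*Phi(z) = 0.916051.
Step 6: alpha = 0.1. fail to reject H0.

W+ = 11, W- = 10, W = min = 10, p = 0.916051, fail to reject H0.


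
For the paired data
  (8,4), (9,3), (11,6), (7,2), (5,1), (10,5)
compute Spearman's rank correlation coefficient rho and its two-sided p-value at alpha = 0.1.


Step 1: Rank x and y separately (midranks; no ties here).
rank(x): 8->3, 9->4, 11->6, 7->2, 5->1, 10->5
rank(y): 4->4, 3->3, 6->6, 2->2, 1->1, 5->5
Step 2: d_i = R_x(i) - R_y(i); compute d_i^2.
  (3-4)^2=1, (4-3)^2=1, (6-6)^2=0, (2-2)^2=0, (1-1)^2=0, (5-5)^2=0
sum(d^2) = 2.
Step 3: rho = 1 - 6*2 / (6*(6^2 - 1)) = 1 - 12/210 = 0.942857.
Step 4: Under H0, t = rho * sqrt((n-2)/(1-rho^2)) = 5.6595 ~ t(4).
Step 5: Two-sided p-value from the t-distribution with 4 df = 0.004805.
Step 6: alpha = 0.1. reject H0.

rho = 0.9429, p = 0.004805, reject H0 at alpha = 0.1.


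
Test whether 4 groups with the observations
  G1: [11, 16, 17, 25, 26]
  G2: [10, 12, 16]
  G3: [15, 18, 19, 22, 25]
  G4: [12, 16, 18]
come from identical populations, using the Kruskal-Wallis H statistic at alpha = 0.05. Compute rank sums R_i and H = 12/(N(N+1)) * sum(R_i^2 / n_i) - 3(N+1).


Step 1: Combine all N = 16 observations and assign midranks.
sorted (value, group, rank): (10,G2,1), (11,G1,2), (12,G2,3.5), (12,G4,3.5), (15,G3,5), (16,G1,7), (16,G2,7), (16,G4,7), (17,G1,9), (18,G3,10.5), (18,G4,10.5), (19,G3,12), (22,G3,13), (25,G1,14.5), (25,G3,14.5), (26,G1,16)
Step 2: Sum ranks within each group.
R_1 = 48.5 (n_1 = 5)
R_2 = 11.5 (n_2 = 3)
R_3 = 55 (n_3 = 5)
R_4 = 21 (n_4 = 3)
Step 3: H = 12/(N(N+1)) * sum(R_i^2/n_i) - 3(N+1)
     = 12/(16*17) * (48.5^2/5 + 11.5^2/3 + 55^2/5 + 21^2/3) - 3*17
     = 0.044118 * 1266.53 - 51
     = 4.876471.
Step 4: Ties present; correction factor C = 1 - 42/(16^3 - 16) = 0.989706. Corrected H = 4.876471 / 0.989706 = 4.927192.
Step 5: Under H0, H ~ chi^2(3); p-value = 0.177207.
Step 6: alpha = 0.05. fail to reject H0.

H = 4.9272, df = 3, p = 0.177207, fail to reject H0.


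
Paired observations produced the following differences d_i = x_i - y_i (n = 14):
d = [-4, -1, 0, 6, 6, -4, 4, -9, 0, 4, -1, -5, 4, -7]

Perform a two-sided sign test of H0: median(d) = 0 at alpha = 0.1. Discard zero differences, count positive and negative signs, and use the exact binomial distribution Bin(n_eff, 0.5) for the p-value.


Step 1: Discard zero differences. Original n = 14; n_eff = number of nonzero differences = 12.
Nonzero differences (with sign): -4, -1, +6, +6, -4, +4, -9, +4, -1, -5, +4, -7
Step 2: Count signs: positive = 5, negative = 7.
Step 3: Under H0: P(positive) = 0.5, so the number of positives S ~ Bin(12, 0.5).
Step 4: Two-sided exact p-value = sum of Bin(12,0.5) probabilities at or below the observed probability = 0.774414.
Step 5: alpha = 0.1. fail to reject H0.

n_eff = 12, pos = 5, neg = 7, p = 0.774414, fail to reject H0.


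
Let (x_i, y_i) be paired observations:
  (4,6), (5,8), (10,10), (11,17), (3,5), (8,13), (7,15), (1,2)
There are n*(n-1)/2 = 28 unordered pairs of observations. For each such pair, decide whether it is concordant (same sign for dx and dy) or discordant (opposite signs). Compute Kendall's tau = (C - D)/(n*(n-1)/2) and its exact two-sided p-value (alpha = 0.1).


Step 1: Enumerate the 28 unordered pairs (i,j) with i<j and classify each by sign(x_j-x_i) * sign(y_j-y_i).
  (1,2):dx=+1,dy=+2->C; (1,3):dx=+6,dy=+4->C; (1,4):dx=+7,dy=+11->C; (1,5):dx=-1,dy=-1->C
  (1,6):dx=+4,dy=+7->C; (1,7):dx=+3,dy=+9->C; (1,8):dx=-3,dy=-4->C; (2,3):dx=+5,dy=+2->C
  (2,4):dx=+6,dy=+9->C; (2,5):dx=-2,dy=-3->C; (2,6):dx=+3,dy=+5->C; (2,7):dx=+2,dy=+7->C
  (2,8):dx=-4,dy=-6->C; (3,4):dx=+1,dy=+7->C; (3,5):dx=-7,dy=-5->C; (3,6):dx=-2,dy=+3->D
  (3,7):dx=-3,dy=+5->D; (3,8):dx=-9,dy=-8->C; (4,5):dx=-8,dy=-12->C; (4,6):dx=-3,dy=-4->C
  (4,7):dx=-4,dy=-2->C; (4,8):dx=-10,dy=-15->C; (5,6):dx=+5,dy=+8->C; (5,7):dx=+4,dy=+10->C
  (5,8):dx=-2,dy=-3->C; (6,7):dx=-1,dy=+2->D; (6,8):dx=-7,dy=-11->C; (7,8):dx=-6,dy=-13->C
Step 2: C = 25, D = 3, total pairs = 28.
Step 3: tau = (C - D)/(n(n-1)/2) = (25 - 3)/28 = 0.785714.
Step 4: Exact two-sided p-value (enumerate n! = 40320 permutations of y under H0): p = 0.005506.
Step 5: alpha = 0.1. reject H0.

tau_b = 0.7857 (C=25, D=3), p = 0.005506, reject H0.


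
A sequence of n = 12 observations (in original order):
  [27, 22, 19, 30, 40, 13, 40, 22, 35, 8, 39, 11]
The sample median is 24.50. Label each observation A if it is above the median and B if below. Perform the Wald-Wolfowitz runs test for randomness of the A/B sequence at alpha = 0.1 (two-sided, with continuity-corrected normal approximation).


Step 1: Compute median = 24.50; label A = above, B = below.
Labels in order: ABBAABABABAB  (n_A = 6, n_B = 6)
Step 2: Count runs R = 10.
Step 3: Under H0 (random ordering), E[R] = 2*n_A*n_B/(n_A+n_B) + 1 = 2*6*6/12 + 1 = 7.0000.
        Var[R] = 2*n_A*n_B*(2*n_A*n_B - n_A - n_B) / ((n_A+n_B)^2 * (n_A+n_B-1)) = 4320/1584 = 2.7273.
        SD[R] = 1.6514.
Step 4: Continuity-corrected z = (R - 0.5 - E[R]) / SD[R] = (10 - 0.5 - 7.0000) / 1.6514 = 1.5138.
Step 5: Two-sided p-value via normal approximation = 2*(1 - Phi(|z|)) = 0.130070.
Step 6: alpha = 0.1. fail to reject H0.

R = 10, z = 1.5138, p = 0.130070, fail to reject H0.


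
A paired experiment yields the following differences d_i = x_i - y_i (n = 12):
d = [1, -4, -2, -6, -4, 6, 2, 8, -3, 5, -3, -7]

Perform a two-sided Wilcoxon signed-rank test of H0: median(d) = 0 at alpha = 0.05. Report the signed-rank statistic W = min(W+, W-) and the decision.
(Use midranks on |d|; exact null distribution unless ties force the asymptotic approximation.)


Step 1: Drop any zero differences (none here) and take |d_i|.
|d| = [1, 4, 2, 6, 4, 6, 2, 8, 3, 5, 3, 7]
Step 2: Midrank |d_i| (ties get averaged ranks).
ranks: |1|->1, |4|->6.5, |2|->2.5, |6|->9.5, |4|->6.5, |6|->9.5, |2|->2.5, |8|->12, |3|->4.5, |5|->8, |3|->4.5, |7|->11
Step 3: Attach original signs; sum ranks with positive sign and with negative sign.
W+ = 1 + 9.5 + 2.5 + 12 + 8 = 33
W- = 6.5 + 2.5 + 9.5 + 6.5 + 4.5 + 4.5 + 11 = 45
(Check: W+ + W- = 78 should equal n(n+1)/2 = 78.)
Step 4: Test statistic W = min(W+, W-) = 33.
Step 5: Ties in |d|, so use the tie-corrected normal approximation.
        E[W] = n(n+1)/4 = 12*13/4 = 39.
        Tie groups: |d|=2 (t=2), |d|=3 (t=2), |d|=4 (t=2), |d|=6 (t=2); sum(t^3 - t) = 24.
        Var[W] = n(n+1)(2n+1)/24 - sum(t^3-t)/48 = 3900/24 - 24/48 = 162.
        z = (W - E[W]) / sqrt(Var[W]) = (33 - 39) / 12.7279 = -0.4714.
        Two-sided p = 2*Phi(z) = 0.637352.
Step 6: alpha = 0.05. fail to reject H0.

W+ = 33, W- = 45, W = min = 33, p = 0.637352, fail to reject H0.


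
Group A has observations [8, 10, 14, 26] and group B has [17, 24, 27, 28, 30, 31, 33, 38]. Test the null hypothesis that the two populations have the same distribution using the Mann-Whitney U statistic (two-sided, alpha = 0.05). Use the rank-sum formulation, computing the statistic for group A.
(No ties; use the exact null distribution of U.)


Step 1: Combine and sort all 12 observations; assign midranks.
sorted (value, group): (8,X), (10,X), (14,X), (17,Y), (24,Y), (26,X), (27,Y), (28,Y), (30,Y), (31,Y), (33,Y), (38,Y)
ranks: 8->1, 10->2, 14->3, 17->4, 24->5, 26->6, 27->7, 28->8, 30->9, 31->10, 33->11, 38->12
Step 2: Rank sum for X: R1 = 1 + 2 + 3 + 6 = 12.
Step 3: U_X = R1 - n1(n1+1)/2 = 12 - 4*5/2 = 12 - 10 = 2.
       U_Y = n1*n2 - U_X = 32 - 2 = 30.
Step 4: No ties, so the exact null distribution of U (based on enumerating the C(12,4) = 495 equally likely rank assignments) gives the two-sided p-value.
Step 5: p-value = 0.016162; compare to alpha = 0.05. reject H0.

U_X = 2, p = 0.016162, reject H0 at alpha = 0.05.


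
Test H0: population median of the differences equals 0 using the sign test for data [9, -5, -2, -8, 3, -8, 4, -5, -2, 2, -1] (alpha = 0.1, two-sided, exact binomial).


Step 1: Discard zero differences. Original n = 11; n_eff = number of nonzero differences = 11.
Nonzero differences (with sign): +9, -5, -2, -8, +3, -8, +4, -5, -2, +2, -1
Step 2: Count signs: positive = 4, negative = 7.
Step 3: Under H0: P(positive) = 0.5, so the number of positives S ~ Bin(11, 0.5).
Step 4: Two-sided exact p-value = sum of Bin(11,0.5) probabilities at or below the observed probability = 0.548828.
Step 5: alpha = 0.1. fail to reject H0.

n_eff = 11, pos = 4, neg = 7, p = 0.548828, fail to reject H0.


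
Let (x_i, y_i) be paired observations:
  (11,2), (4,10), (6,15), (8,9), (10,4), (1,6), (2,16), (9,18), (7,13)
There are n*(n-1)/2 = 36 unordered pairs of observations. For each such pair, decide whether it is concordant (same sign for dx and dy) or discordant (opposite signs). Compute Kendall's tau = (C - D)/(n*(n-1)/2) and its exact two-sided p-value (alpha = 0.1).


Step 1: Enumerate the 36 unordered pairs (i,j) with i<j and classify each by sign(x_j-x_i) * sign(y_j-y_i).
  (1,2):dx=-7,dy=+8->D; (1,3):dx=-5,dy=+13->D; (1,4):dx=-3,dy=+7->D; (1,5):dx=-1,dy=+2->D
  (1,6):dx=-10,dy=+4->D; (1,7):dx=-9,dy=+14->D; (1,8):dx=-2,dy=+16->D; (1,9):dx=-4,dy=+11->D
  (2,3):dx=+2,dy=+5->C; (2,4):dx=+4,dy=-1->D; (2,5):dx=+6,dy=-6->D; (2,6):dx=-3,dy=-4->C
  (2,7):dx=-2,dy=+6->D; (2,8):dx=+5,dy=+8->C; (2,9):dx=+3,dy=+3->C; (3,4):dx=+2,dy=-6->D
  (3,5):dx=+4,dy=-11->D; (3,6):dx=-5,dy=-9->C; (3,7):dx=-4,dy=+1->D; (3,8):dx=+3,dy=+3->C
  (3,9):dx=+1,dy=-2->D; (4,5):dx=+2,dy=-5->D; (4,6):dx=-7,dy=-3->C; (4,7):dx=-6,dy=+7->D
  (4,8):dx=+1,dy=+9->C; (4,9):dx=-1,dy=+4->D; (5,6):dx=-9,dy=+2->D; (5,7):dx=-8,dy=+12->D
  (5,8):dx=-1,dy=+14->D; (5,9):dx=-3,dy=+9->D; (6,7):dx=+1,dy=+10->C; (6,8):dx=+8,dy=+12->C
  (6,9):dx=+6,dy=+7->C; (7,8):dx=+7,dy=+2->C; (7,9):dx=+5,dy=-3->D; (8,9):dx=-2,dy=-5->C
Step 2: C = 13, D = 23, total pairs = 36.
Step 3: tau = (C - D)/(n(n-1)/2) = (13 - 23)/36 = -0.277778.
Step 4: Exact two-sided p-value (enumerate n! = 362880 permutations of y under H0): p = 0.358488.
Step 5: alpha = 0.1. fail to reject H0.

tau_b = -0.2778 (C=13, D=23), p = 0.358488, fail to reject H0.


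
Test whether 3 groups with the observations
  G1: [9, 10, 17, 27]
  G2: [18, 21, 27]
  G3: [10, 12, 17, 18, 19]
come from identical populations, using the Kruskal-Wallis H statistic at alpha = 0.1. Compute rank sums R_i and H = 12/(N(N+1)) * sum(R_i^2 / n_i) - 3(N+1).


Step 1: Combine all N = 12 observations and assign midranks.
sorted (value, group, rank): (9,G1,1), (10,G1,2.5), (10,G3,2.5), (12,G3,4), (17,G1,5.5), (17,G3,5.5), (18,G2,7.5), (18,G3,7.5), (19,G3,9), (21,G2,10), (27,G1,11.5), (27,G2,11.5)
Step 2: Sum ranks within each group.
R_1 = 20.5 (n_1 = 4)
R_2 = 29 (n_2 = 3)
R_3 = 28.5 (n_3 = 5)
Step 3: H = 12/(N(N+1)) * sum(R_i^2/n_i) - 3(N+1)
     = 12/(12*13) * (20.5^2/4 + 29^2/3 + 28.5^2/5) - 3*13
     = 0.076923 * 547.846 - 39
     = 3.141987.
Step 4: Ties present; correction factor C = 1 - 24/(12^3 - 12) = 0.986014. Corrected H = 3.141987 / 0.986014 = 3.186554.
Step 5: Under H0, H ~ chi^2(2); p-value = 0.203258.
Step 6: alpha = 0.1. fail to reject H0.

H = 3.1866, df = 2, p = 0.203258, fail to reject H0.


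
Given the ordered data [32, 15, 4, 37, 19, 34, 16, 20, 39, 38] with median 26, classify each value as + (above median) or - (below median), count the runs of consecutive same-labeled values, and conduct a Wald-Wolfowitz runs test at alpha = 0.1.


Step 1: Compute median = 26; label A = above, B = below.
Labels in order: ABBABABBAA  (n_A = 5, n_B = 5)
Step 2: Count runs R = 7.
Step 3: Under H0 (random ordering), E[R] = 2*n_A*n_B/(n_A+n_B) + 1 = 2*5*5/10 + 1 = 6.0000.
        Var[R] = 2*n_A*n_B*(2*n_A*n_B - n_A - n_B) / ((n_A+n_B)^2 * (n_A+n_B-1)) = 2000/900 = 2.2222.
        SD[R] = 1.4907.
Step 4: Continuity-corrected z = (R - 0.5 - E[R]) / SD[R] = (7 - 0.5 - 6.0000) / 1.4907 = 0.3354.
Step 5: Two-sided p-value via normal approximation = 2*(1 - Phi(|z|)) = 0.737316.
Step 6: alpha = 0.1. fail to reject H0.

R = 7, z = 0.3354, p = 0.737316, fail to reject H0.


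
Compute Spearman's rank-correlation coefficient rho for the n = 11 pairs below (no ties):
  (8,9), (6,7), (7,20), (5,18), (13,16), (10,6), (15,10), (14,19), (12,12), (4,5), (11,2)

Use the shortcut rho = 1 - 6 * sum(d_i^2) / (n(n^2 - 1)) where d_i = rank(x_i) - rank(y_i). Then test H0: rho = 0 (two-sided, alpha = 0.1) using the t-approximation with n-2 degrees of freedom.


Step 1: Rank x and y separately (midranks; no ties here).
rank(x): 8->5, 6->3, 7->4, 5->2, 13->9, 10->6, 15->11, 14->10, 12->8, 4->1, 11->7
rank(y): 9->5, 7->4, 20->11, 18->9, 16->8, 6->3, 10->6, 19->10, 12->7, 5->2, 2->1
Step 2: d_i = R_x(i) - R_y(i); compute d_i^2.
  (5-5)^2=0, (3-4)^2=1, (4-11)^2=49, (2-9)^2=49, (9-8)^2=1, (6-3)^2=9, (11-6)^2=25, (10-10)^2=0, (8-7)^2=1, (1-2)^2=1, (7-1)^2=36
sum(d^2) = 172.
Step 3: rho = 1 - 6*172 / (11*(11^2 - 1)) = 1 - 1032/1320 = 0.218182.
Step 4: Under H0, t = rho * sqrt((n-2)/(1-rho^2)) = 0.6707 ~ t(9).
Step 5: Two-sided p-value from the t-distribution with 9 df = 0.519248.
Step 6: alpha = 0.1. fail to reject H0.

rho = 0.2182, p = 0.519248, fail to reject H0 at alpha = 0.1.


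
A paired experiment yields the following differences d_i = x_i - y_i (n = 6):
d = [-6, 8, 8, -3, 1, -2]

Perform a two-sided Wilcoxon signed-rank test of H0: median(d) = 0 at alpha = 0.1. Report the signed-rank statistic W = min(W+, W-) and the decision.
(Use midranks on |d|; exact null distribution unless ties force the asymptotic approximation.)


Step 1: Drop any zero differences (none here) and take |d_i|.
|d| = [6, 8, 8, 3, 1, 2]
Step 2: Midrank |d_i| (ties get averaged ranks).
ranks: |6|->4, |8|->5.5, |8|->5.5, |3|->3, |1|->1, |2|->2
Step 3: Attach original signs; sum ranks with positive sign and with negative sign.
W+ = 5.5 + 5.5 + 1 = 12
W- = 4 + 3 + 2 = 9
(Check: W+ + W- = 21 should equal n(n+1)/2 = 21.)
Step 4: Test statistic W = min(W+, W-) = 9.
Step 5: Ties in |d|, so use the tie-corrected normal approximation.
        E[W] = n(n+1)/4 = 6*7/4 = 10.5.
        Tie groups: |d|=8 (t=2); sum(t^3 - t) = 6.
        Var[W] = n(n+1)(2n+1)/24 - sum(t^3-t)/48 = 546/24 - 6/48 = 22.625.
        z = (W - E[W]) / sqrt(Var[W]) = (9 - 10.5) / 4.7566 = -0.3154.
        Two-sided p = 2*Phi(z) = 0.752494.
Step 6: alpha = 0.1. fail to reject H0.

W+ = 12, W- = 9, W = min = 9, p = 0.752494, fail to reject H0.


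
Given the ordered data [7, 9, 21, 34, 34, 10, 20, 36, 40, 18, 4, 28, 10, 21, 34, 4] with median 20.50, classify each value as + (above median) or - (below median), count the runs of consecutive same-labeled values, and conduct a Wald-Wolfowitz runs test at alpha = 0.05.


Step 1: Compute median = 20.50; label A = above, B = below.
Labels in order: BBAAABBAABBABAAB  (n_A = 8, n_B = 8)
Step 2: Count runs R = 9.
Step 3: Under H0 (random ordering), E[R] = 2*n_A*n_B/(n_A+n_B) + 1 = 2*8*8/16 + 1 = 9.0000.
        Var[R] = 2*n_A*n_B*(2*n_A*n_B - n_A - n_B) / ((n_A+n_B)^2 * (n_A+n_B-1)) = 14336/3840 = 3.7333.
        SD[R] = 1.9322.
Step 4: R = E[R], so z = 0 with no continuity correction.
Step 5: Two-sided p-value via normal approximation = 2*(1 - Phi(|z|)) = 1.000000.
Step 6: alpha = 0.05. fail to reject H0.

R = 9, z = 0.0000, p = 1.000000, fail to reject H0.


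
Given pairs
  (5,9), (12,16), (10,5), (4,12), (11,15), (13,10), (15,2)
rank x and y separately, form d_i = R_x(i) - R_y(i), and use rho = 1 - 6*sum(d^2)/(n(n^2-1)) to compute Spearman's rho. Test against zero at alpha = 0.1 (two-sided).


Step 1: Rank x and y separately (midranks; no ties here).
rank(x): 5->2, 12->5, 10->3, 4->1, 11->4, 13->6, 15->7
rank(y): 9->3, 16->7, 5->2, 12->5, 15->6, 10->4, 2->1
Step 2: d_i = R_x(i) - R_y(i); compute d_i^2.
  (2-3)^2=1, (5-7)^2=4, (3-2)^2=1, (1-5)^2=16, (4-6)^2=4, (6-4)^2=4, (7-1)^2=36
sum(d^2) = 66.
Step 3: rho = 1 - 6*66 / (7*(7^2 - 1)) = 1 - 396/336 = -0.178571.
Step 4: Under H0, t = rho * sqrt((n-2)/(1-rho^2)) = -0.4058 ~ t(5).
Step 5: Two-sided p-value from the t-distribution with 5 df = 0.701658.
Step 6: alpha = 0.1. fail to reject H0.

rho = -0.1786, p = 0.701658, fail to reject H0 at alpha = 0.1.


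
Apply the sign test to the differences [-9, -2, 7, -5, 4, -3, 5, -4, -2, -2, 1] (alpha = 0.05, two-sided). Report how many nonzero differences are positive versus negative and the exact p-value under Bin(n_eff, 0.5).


Step 1: Discard zero differences. Original n = 11; n_eff = number of nonzero differences = 11.
Nonzero differences (with sign): -9, -2, +7, -5, +4, -3, +5, -4, -2, -2, +1
Step 2: Count signs: positive = 4, negative = 7.
Step 3: Under H0: P(positive) = 0.5, so the number of positives S ~ Bin(11, 0.5).
Step 4: Two-sided exact p-value = sum of Bin(11,0.5) probabilities at or below the observed probability = 0.548828.
Step 5: alpha = 0.05. fail to reject H0.

n_eff = 11, pos = 4, neg = 7, p = 0.548828, fail to reject H0.


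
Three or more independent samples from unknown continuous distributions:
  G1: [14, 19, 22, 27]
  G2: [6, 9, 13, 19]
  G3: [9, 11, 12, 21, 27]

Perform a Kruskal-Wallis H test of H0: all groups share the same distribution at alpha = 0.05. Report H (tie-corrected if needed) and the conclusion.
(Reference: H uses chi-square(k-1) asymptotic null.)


Step 1: Combine all N = 13 observations and assign midranks.
sorted (value, group, rank): (6,G2,1), (9,G2,2.5), (9,G3,2.5), (11,G3,4), (12,G3,5), (13,G2,6), (14,G1,7), (19,G1,8.5), (19,G2,8.5), (21,G3,10), (22,G1,11), (27,G1,12.5), (27,G3,12.5)
Step 2: Sum ranks within each group.
R_1 = 39 (n_1 = 4)
R_2 = 18 (n_2 = 4)
R_3 = 34 (n_3 = 5)
Step 3: H = 12/(N(N+1)) * sum(R_i^2/n_i) - 3(N+1)
     = 12/(13*14) * (39^2/4 + 18^2/4 + 34^2/5) - 3*14
     = 0.065934 * 692.45 - 42
     = 3.656044.
Step 4: Ties present; correction factor C = 1 - 18/(13^3 - 13) = 0.991758. Corrected H = 3.656044 / 0.991758 = 3.686427.
Step 5: Under H0, H ~ chi^2(2); p-value = 0.158308.
Step 6: alpha = 0.05. fail to reject H0.

H = 3.6864, df = 2, p = 0.158308, fail to reject H0.


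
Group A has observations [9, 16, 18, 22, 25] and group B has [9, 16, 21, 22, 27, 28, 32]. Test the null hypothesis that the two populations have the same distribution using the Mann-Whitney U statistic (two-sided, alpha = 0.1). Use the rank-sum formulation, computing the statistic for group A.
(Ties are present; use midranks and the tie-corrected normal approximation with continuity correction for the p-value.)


Step 1: Combine and sort all 12 observations; assign midranks.
sorted (value, group): (9,X), (9,Y), (16,X), (16,Y), (18,X), (21,Y), (22,X), (22,Y), (25,X), (27,Y), (28,Y), (32,Y)
ranks: 9->1.5, 9->1.5, 16->3.5, 16->3.5, 18->5, 21->6, 22->7.5, 22->7.5, 25->9, 27->10, 28->11, 32->12
Step 2: Rank sum for X: R1 = 1.5 + 3.5 + 5 + 7.5 + 9 = 26.5.
Step 3: U_X = R1 - n1(n1+1)/2 = 26.5 - 5*6/2 = 26.5 - 15 = 11.5.
       U_Y = n1*n2 - U_X = 35 - 11.5 = 23.5.
Step 4: Ties are present, so use the tie-corrected normal approximation (with continuity correction) for the p-value.
Step 5: p-value = 0.369228; compare to alpha = 0.1. fail to reject H0.

U_X = 11.5, p = 0.369228, fail to reject H0 at alpha = 0.1.


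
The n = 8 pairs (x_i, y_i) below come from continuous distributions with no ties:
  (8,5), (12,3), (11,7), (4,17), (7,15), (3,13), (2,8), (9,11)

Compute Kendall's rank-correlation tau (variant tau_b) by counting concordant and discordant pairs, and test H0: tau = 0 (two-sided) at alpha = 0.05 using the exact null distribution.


Step 1: Enumerate the 28 unordered pairs (i,j) with i<j and classify each by sign(x_j-x_i) * sign(y_j-y_i).
  (1,2):dx=+4,dy=-2->D; (1,3):dx=+3,dy=+2->C; (1,4):dx=-4,dy=+12->D; (1,5):dx=-1,dy=+10->D
  (1,6):dx=-5,dy=+8->D; (1,7):dx=-6,dy=+3->D; (1,8):dx=+1,dy=+6->C; (2,3):dx=-1,dy=+4->D
  (2,4):dx=-8,dy=+14->D; (2,5):dx=-5,dy=+12->D; (2,6):dx=-9,dy=+10->D; (2,7):dx=-10,dy=+5->D
  (2,8):dx=-3,dy=+8->D; (3,4):dx=-7,dy=+10->D; (3,5):dx=-4,dy=+8->D; (3,6):dx=-8,dy=+6->D
  (3,7):dx=-9,dy=+1->D; (3,8):dx=-2,dy=+4->D; (4,5):dx=+3,dy=-2->D; (4,6):dx=-1,dy=-4->C
  (4,7):dx=-2,dy=-9->C; (4,8):dx=+5,dy=-6->D; (5,6):dx=-4,dy=-2->C; (5,7):dx=-5,dy=-7->C
  (5,8):dx=+2,dy=-4->D; (6,7):dx=-1,dy=-5->C; (6,8):dx=+6,dy=-2->D; (7,8):dx=+7,dy=+3->C
Step 2: C = 8, D = 20, total pairs = 28.
Step 3: tau = (C - D)/(n(n-1)/2) = (8 - 20)/28 = -0.428571.
Step 4: Exact two-sided p-value (enumerate n! = 40320 permutations of y under H0): p = 0.178869.
Step 5: alpha = 0.05. fail to reject H0.

tau_b = -0.4286 (C=8, D=20), p = 0.178869, fail to reject H0.


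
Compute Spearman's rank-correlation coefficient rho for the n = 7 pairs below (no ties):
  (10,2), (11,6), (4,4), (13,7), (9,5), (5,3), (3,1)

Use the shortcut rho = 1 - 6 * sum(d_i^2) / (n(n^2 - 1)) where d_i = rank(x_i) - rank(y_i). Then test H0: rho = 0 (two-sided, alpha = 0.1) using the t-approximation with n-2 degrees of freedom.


Step 1: Rank x and y separately (midranks; no ties here).
rank(x): 10->5, 11->6, 4->2, 13->7, 9->4, 5->3, 3->1
rank(y): 2->2, 6->6, 4->4, 7->7, 5->5, 3->3, 1->1
Step 2: d_i = R_x(i) - R_y(i); compute d_i^2.
  (5-2)^2=9, (6-6)^2=0, (2-4)^2=4, (7-7)^2=0, (4-5)^2=1, (3-3)^2=0, (1-1)^2=0
sum(d^2) = 14.
Step 3: rho = 1 - 6*14 / (7*(7^2 - 1)) = 1 - 84/336 = 0.750000.
Step 4: Under H0, t = rho * sqrt((n-2)/(1-rho^2)) = 2.5355 ~ t(5).
Step 5: Two-sided p-value from the t-distribution with 5 df = 0.052181.
Step 6: alpha = 0.1. reject H0.

rho = 0.7500, p = 0.052181, reject H0 at alpha = 0.1.


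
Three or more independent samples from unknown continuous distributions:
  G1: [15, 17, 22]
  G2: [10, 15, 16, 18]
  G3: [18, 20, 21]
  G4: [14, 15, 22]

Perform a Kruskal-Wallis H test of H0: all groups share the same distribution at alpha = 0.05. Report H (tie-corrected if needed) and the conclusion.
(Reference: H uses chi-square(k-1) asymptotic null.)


Step 1: Combine all N = 13 observations and assign midranks.
sorted (value, group, rank): (10,G2,1), (14,G4,2), (15,G1,4), (15,G2,4), (15,G4,4), (16,G2,6), (17,G1,7), (18,G2,8.5), (18,G3,8.5), (20,G3,10), (21,G3,11), (22,G1,12.5), (22,G4,12.5)
Step 2: Sum ranks within each group.
R_1 = 23.5 (n_1 = 3)
R_2 = 19.5 (n_2 = 4)
R_3 = 29.5 (n_3 = 3)
R_4 = 18.5 (n_4 = 3)
Step 3: H = 12/(N(N+1)) * sum(R_i^2/n_i) - 3(N+1)
     = 12/(13*14) * (23.5^2/3 + 19.5^2/4 + 29.5^2/3 + 18.5^2/3) - 3*14
     = 0.065934 * 683.312 - 42
     = 3.053571.
Step 4: Ties present; correction factor C = 1 - 36/(13^3 - 13) = 0.983516. Corrected H = 3.053571 / 0.983516 = 3.104749.
Step 5: Under H0, H ~ chi^2(3); p-value = 0.375755.
Step 6: alpha = 0.05. fail to reject H0.

H = 3.1047, df = 3, p = 0.375755, fail to reject H0.


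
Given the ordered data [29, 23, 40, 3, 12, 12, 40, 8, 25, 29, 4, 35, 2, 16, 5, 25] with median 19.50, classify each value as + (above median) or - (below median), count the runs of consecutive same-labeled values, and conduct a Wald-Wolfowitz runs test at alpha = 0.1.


Step 1: Compute median = 19.50; label A = above, B = below.
Labels in order: AAABBBABAABABBBA  (n_A = 8, n_B = 8)
Step 2: Count runs R = 9.
Step 3: Under H0 (random ordering), E[R] = 2*n_A*n_B/(n_A+n_B) + 1 = 2*8*8/16 + 1 = 9.0000.
        Var[R] = 2*n_A*n_B*(2*n_A*n_B - n_A - n_B) / ((n_A+n_B)^2 * (n_A+n_B-1)) = 14336/3840 = 3.7333.
        SD[R] = 1.9322.
Step 4: R = E[R], so z = 0 with no continuity correction.
Step 5: Two-sided p-value via normal approximation = 2*(1 - Phi(|z|)) = 1.000000.
Step 6: alpha = 0.1. fail to reject H0.

R = 9, z = 0.0000, p = 1.000000, fail to reject H0.


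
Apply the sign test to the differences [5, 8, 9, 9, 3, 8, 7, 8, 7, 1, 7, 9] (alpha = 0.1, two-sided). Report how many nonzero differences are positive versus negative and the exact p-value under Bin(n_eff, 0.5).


Step 1: Discard zero differences. Original n = 12; n_eff = number of nonzero differences = 12.
Nonzero differences (with sign): +5, +8, +9, +9, +3, +8, +7, +8, +7, +1, +7, +9
Step 2: Count signs: positive = 12, negative = 0.
Step 3: Under H0: P(positive) = 0.5, so the number of positives S ~ Bin(12, 0.5).
Step 4: Two-sided exact p-value = sum of Bin(12,0.5) probabilities at or below the observed probability = 0.000488.
Step 5: alpha = 0.1. reject H0.

n_eff = 12, pos = 12, neg = 0, p = 0.000488, reject H0.
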